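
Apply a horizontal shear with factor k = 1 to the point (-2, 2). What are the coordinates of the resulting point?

Shear matrix for horizontal shear with factor k = 1:
[[1, 1], [0, 1]]
Result: (-2, 2) → (0, 2)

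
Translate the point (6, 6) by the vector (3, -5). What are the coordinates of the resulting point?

Translation by (3, -5) (homogeneous matrix [[1, 0, 3], [0, 1, -5], [0, 0, 1]]):
x' = 6 + 3 = 9
y' = 6 + -5 = 1
Result: (9, 1)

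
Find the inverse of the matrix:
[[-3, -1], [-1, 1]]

For [[a,b],[c,d]], inverse = (1/det)·[[d,-b],[-c,a]]
det = (-3)(1) - (-1)(-1) = -3 - 1 = -4
Inverse = (1/-4)·[[1, 1], [1, -3]]
= [[-1/4, -1/4], [-1/4, 3/4]]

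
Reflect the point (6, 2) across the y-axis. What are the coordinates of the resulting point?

Reflection across y-axis: (6, 2) → (-6, 2)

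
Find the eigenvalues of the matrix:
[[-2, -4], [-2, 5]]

Characteristic equation: det(A - λI) = 0
λ² - (trace)λ + (det) = 0
trace = -2 + 5 = 3, det = (-2)(5) - (-4)(-2) = -18
λ² - (3)λ + (-18) = 0
λ = (3 ± √((3)² - 4·(-18))) / 2 = (3 ± √81) / 2
Solving: λ = -3, 6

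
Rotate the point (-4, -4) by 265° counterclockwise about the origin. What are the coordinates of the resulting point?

Rotation matrix for 265°: [[cos 265°, -sin 265°], [sin 265°, cos 265°]] ≈ [[-0.087156, 0.996195], [-0.996195, -0.087156]]
[[-0.087156, 0.996195], [-0.996195, -0.087156]] × [-4, -4]ᵀ ≈ [-3.6362, 4.3334]ᵀ
Result: (-3.6362, 4.3334)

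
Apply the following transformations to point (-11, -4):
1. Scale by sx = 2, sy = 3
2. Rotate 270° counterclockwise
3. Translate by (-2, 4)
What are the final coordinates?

Step 1: Scale → (-22, -12)
Step 2: Rotate 270° → (-12, 22)
Step 3: Translate → (-14, 26)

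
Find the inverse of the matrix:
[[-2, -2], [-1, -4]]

For [[a,b],[c,d]], inverse = (1/det)·[[d,-b],[-c,a]]
det = (-2)(-4) - (-2)(-1) = 8 - 2 = 6
Inverse = (1/6)·[[-4, 2], [1, -2]]
= [[-2/3, 1/3], [1/6, -1/3]]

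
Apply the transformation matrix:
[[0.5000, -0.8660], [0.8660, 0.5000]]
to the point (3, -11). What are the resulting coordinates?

Matrix multiplication:
[[0.5000, -0.8660], [0.8660, 0.5000]] × [3, -11]ᵀ
= [(0.5000)(3) + (-0.8660)(-11), (0.8660)(3) + (0.5000)(-11)]ᵀ
= [11.0260, -2.9020]ᵀ
Result: (11.0260, -2.9020)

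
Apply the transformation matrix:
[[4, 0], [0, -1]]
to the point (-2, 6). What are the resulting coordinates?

Matrix multiplication:
[[4, 0], [0, -1]] × [-2, 6]ᵀ
= [(4)(-2) + (0)(6), (0)(-2) + (-1)(6)]ᵀ
= [-8, -6]ᵀ
Result: (-8, -6)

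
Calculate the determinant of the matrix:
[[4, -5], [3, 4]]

For a 2×2 matrix [[a, b], [c, d]], det = ad - bc
det = (4)(4) - (-5)(3) = 16 - -15 = 31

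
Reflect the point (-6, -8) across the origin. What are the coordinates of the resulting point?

Reflection across origin: (-6, -8) → (6, 8)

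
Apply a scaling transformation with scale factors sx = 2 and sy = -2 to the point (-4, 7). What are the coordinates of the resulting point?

Scaling matrix:
[[2, 0], [0, -2]]
Result: (-4 × 2, 7 × -2) = (-8, -14)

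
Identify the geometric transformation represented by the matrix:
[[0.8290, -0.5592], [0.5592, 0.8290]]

This matrix represents: rotation by 34° counterclockwise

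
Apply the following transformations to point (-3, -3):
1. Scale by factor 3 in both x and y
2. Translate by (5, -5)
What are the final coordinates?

Step 1: Scale (-3, -3) by 3 → (-9, -9)
Step 2: Translate by (5, -5) → (-4, -14)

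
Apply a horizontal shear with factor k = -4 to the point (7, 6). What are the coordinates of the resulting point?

Shear matrix for horizontal shear with factor k = -4:
[[1, -4], [0, 1]]
Result: (7, 6) → (-17, 6)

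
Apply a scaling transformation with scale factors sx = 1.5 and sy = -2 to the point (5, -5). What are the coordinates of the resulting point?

Scaling matrix:
[[1.50, 0], [0, -2]]
Result: (5 × 1.5, -5 × -2) = (7.5, 10)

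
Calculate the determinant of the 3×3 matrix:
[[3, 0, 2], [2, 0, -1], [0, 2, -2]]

Expansion along first row:
det = 3·det([[0,-1],[2,-2]]) - 0·det([[2,-1],[0,-2]]) + 2·det([[2,0],[0,2]])
    = 3·(0·-2 - -1·2) - 0·(2·-2 - -1·0) + 2·(2·2 - 0·0)
    = 3·2 - 0·-4 + 2·4
    = 6 + 0 + 8 = 14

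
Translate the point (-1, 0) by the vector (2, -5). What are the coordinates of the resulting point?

Translation by (2, -5) (homogeneous matrix [[1, 0, 2], [0, 1, -5], [0, 0, 1]]):
x' = -1 + 2 = 1
y' = 0 + -5 = -5
Result: (1, -5)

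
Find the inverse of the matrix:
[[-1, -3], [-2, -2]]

For [[a,b],[c,d]], inverse = (1/det)·[[d,-b],[-c,a]]
det = (-1)(-2) - (-3)(-2) = 2 - 6 = -4
Inverse = (1/-4)·[[-2, 3], [2, -1]]
= [[1/2, -3/4], [-1/2, 1/4]]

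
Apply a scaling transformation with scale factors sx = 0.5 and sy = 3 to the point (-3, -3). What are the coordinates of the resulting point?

Scaling matrix:
[[0.50, 0], [0, 3]]
Result: (-3 × 0.5, -3 × 3) = (-1.5, -9)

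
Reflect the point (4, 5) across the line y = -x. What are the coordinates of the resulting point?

Reflection across line y = -x: (4, 5) → (-5, -4)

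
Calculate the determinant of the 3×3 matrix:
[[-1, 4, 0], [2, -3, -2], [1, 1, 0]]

Expansion along first row:
det = -1·det([[-3,-2],[1,0]]) - 4·det([[2,-2],[1,0]]) + 0·det([[2,-3],[1,1]])
    = -1·(-3·0 - -2·1) - 4·(2·0 - -2·1) + 0·(2·1 - -3·1)
    = -1·2 - 4·2 + 0·5
    = -2 + -8 + 0 = -10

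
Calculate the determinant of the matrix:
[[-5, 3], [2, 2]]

For a 2×2 matrix [[a, b], [c, d]], det = ad - bc
det = (-5)(2) - (3)(2) = -10 - 6 = -16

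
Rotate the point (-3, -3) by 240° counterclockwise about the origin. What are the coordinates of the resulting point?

Rotation matrix for 240°: [[cos 240°, -sin 240°], [sin 240°, cos 240°]] ≈ [[-0.500000, 0.866025], [-0.866025, -0.500000]]
[[-0.500000, 0.866025], [-0.866025, -0.500000]] × [-3, -3]ᵀ ≈ [-1.0981, 4.0981]ᵀ
Result: (-1.0981, 4.0981)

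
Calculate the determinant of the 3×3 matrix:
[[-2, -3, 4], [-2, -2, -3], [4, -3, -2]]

Expansion along first row:
det = -2·det([[-2,-3],[-3,-2]]) - -3·det([[-2,-3],[4,-2]]) + 4·det([[-2,-2],[4,-3]])
    = -2·(-2·-2 - -3·-3) - -3·(-2·-2 - -3·4) + 4·(-2·-3 - -2·4)
    = -2·-5 - -3·16 + 4·14
    = 10 + 48 + 56 = 114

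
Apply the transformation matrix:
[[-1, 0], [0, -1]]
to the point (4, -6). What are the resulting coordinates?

Matrix multiplication:
[[-1, 0], [0, -1]] × [4, -6]ᵀ
= [(-1)(4) + (0)(-6), (0)(4) + (-1)(-6)]ᵀ
= [-4, 6]ᵀ
Result: (-4, 6)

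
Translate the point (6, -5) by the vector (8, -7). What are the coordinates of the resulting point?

Translation by (8, -7) (homogeneous matrix [[1, 0, 8], [0, 1, -7], [0, 0, 1]]):
x' = 6 + 8 = 14
y' = -5 + -7 = -12
Result: (14, -12)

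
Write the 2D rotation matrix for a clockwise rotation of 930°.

Rotation matrix formula: [[cos θ, -sin θ], [sin θ, cos θ]]
A clockwise rotation by 930° is equivalent to a counterclockwise rotation by -930°.
For θ = -930°:
cos(-930°) = -√3/2
sin(-930°) = 1/2
Result: [[-√3/2, -1/2], [1/2, -√3/2]]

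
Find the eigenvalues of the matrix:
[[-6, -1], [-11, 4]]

Characteristic equation: det(A - λI) = 0
λ² - (trace)λ + (det) = 0
trace = -6 + 4 = -2, det = (-6)(4) - (-1)(-11) = -35
λ² - (-2)λ + (-35) = 0
λ = (-2 ± √((-2)² - 4·(-35))) / 2 = (-2 ± √144) / 2
Solving: λ = -7, 5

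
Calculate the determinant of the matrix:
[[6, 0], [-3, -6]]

For a 2×2 matrix [[a, b], [c, d]], det = ad - bc
det = (6)(-6) - (0)(-3) = -36 - 0 = -36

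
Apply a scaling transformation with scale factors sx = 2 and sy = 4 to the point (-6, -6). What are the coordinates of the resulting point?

Scaling matrix:
[[2, 0], [0, 4]]
Result: (-6 × 2, -6 × 4) = (-12, -24)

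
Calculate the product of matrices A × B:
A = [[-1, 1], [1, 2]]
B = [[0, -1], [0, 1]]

Matrix multiplication:
C[0][0] = -1×0 + 1×0 = 0
C[0][1] = -1×-1 + 1×1 = 2
C[1][0] = 1×0 + 2×0 = 0
C[1][1] = 1×-1 + 2×1 = 1
Result: [[0, 2], [0, 1]]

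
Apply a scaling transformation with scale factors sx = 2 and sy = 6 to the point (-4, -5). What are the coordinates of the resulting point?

Scaling matrix:
[[2, 0], [0, 6]]
Result: (-4 × 2, -5 × 6) = (-8, -30)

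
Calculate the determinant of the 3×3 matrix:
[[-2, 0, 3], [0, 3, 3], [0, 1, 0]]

Expansion along first row:
det = -2·det([[3,3],[1,0]]) - 0·det([[0,3],[0,0]]) + 3·det([[0,3],[0,1]])
    = -2·(3·0 - 3·1) - 0·(0·0 - 3·0) + 3·(0·1 - 3·0)
    = -2·-3 - 0·0 + 3·0
    = 6 + 0 + 0 = 6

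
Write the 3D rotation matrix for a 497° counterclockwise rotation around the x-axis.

Rotation matrix for counterclockwise 497° around x-axis:
cos(497°) = -0.7314, sin(497°) = 0.6820
Result: [[1, 0, 0], [0, -0.7314, -0.6820], [0, 0.6820, -0.7314]]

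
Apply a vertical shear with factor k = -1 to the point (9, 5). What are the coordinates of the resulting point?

Shear matrix for vertical shear with factor k = -1:
[[1, 0], [-1, 1]]
Result: (9, 5) → (9, -4)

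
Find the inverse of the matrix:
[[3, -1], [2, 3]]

For [[a,b],[c,d]], inverse = (1/det)·[[d,-b],[-c,a]]
det = (3)(3) - (-1)(2) = 9 - -2 = 11
Inverse = (1/11)·[[3, 1], [-2, 3]]
= [[3/11, 1/11], [-2/11, 3/11]]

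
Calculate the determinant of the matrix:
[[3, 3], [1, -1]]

For a 2×2 matrix [[a, b], [c, d]], det = ad - bc
det = (3)(-1) - (3)(1) = -3 - 3 = -6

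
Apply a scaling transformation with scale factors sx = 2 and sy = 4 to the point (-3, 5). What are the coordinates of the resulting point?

Scaling matrix:
[[2, 0], [0, 4]]
Result: (-3 × 2, 5 × 4) = (-6, 20)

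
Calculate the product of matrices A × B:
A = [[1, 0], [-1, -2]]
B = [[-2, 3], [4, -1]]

Matrix multiplication:
C[0][0] = 1×-2 + 0×4 = -2
C[0][1] = 1×3 + 0×-1 = 3
C[1][0] = -1×-2 + -2×4 = -6
C[1][1] = -1×3 + -2×-1 = -1
Result: [[-2, 3], [-6, -1]]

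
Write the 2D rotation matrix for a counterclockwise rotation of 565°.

Rotation matrix formula: [[cos θ, -sin θ], [sin θ, cos θ]]
For θ = 565°:
cos(565°) = -0.9063
sin(565°) = -0.4226
Result: [[-0.9063, 0.4226], [-0.4226, -0.9063]]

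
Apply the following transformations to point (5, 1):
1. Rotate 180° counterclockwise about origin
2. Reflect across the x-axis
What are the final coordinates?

Step 1: Rotate 180° → (-5, -1)
Step 2: Reflect across x-axis → (-5, 1)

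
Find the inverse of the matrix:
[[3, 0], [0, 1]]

For [[a,b],[c,d]], inverse = (1/det)·[[d,-b],[-c,a]]
det = (3)(1) - (0)(0) = 3 - 0 = 3
Inverse = (1/3)·[[1, 0], [0, 3]]
= [[1/3, 0], [0, 1]]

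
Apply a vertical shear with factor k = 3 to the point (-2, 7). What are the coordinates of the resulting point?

Shear matrix for vertical shear with factor k = 3:
[[1, 0], [3, 1]]
Result: (-2, 7) → (-2, 1)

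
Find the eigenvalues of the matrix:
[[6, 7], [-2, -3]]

Characteristic equation: det(A - λI) = 0
λ² - (trace)λ + (det) = 0
trace = 6 + -3 = 3, det = (6)(-3) - (7)(-2) = -4
λ² - (3)λ + (-4) = 0
λ = (3 ± √((3)² - 4·(-4))) / 2 = (3 ± √25) / 2
Solving: λ = -1, 4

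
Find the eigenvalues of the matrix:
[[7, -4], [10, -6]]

Characteristic equation: det(A - λI) = 0
λ² - (trace)λ + (det) = 0
trace = 7 + -6 = 1, det = (7)(-6) - (-4)(10) = -2
λ² - (1)λ + (-2) = 0
λ = (1 ± √((1)² - 4·(-2))) / 2 = (1 ± √9) / 2
Solving: λ = -1, 2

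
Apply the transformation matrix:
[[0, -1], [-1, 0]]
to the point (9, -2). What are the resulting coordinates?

Matrix multiplication:
[[0, -1], [-1, 0]] × [9, -2]ᵀ
= [(0)(9) + (-1)(-2), (-1)(9) + (0)(-2)]ᵀ
= [2, -9]ᵀ
Result: (2, -9)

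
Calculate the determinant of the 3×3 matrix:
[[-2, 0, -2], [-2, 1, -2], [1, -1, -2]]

Expansion along first row:
det = -2·det([[1,-2],[-1,-2]]) - 0·det([[-2,-2],[1,-2]]) + -2·det([[-2,1],[1,-1]])
    = -2·(1·-2 - -2·-1) - 0·(-2·-2 - -2·1) + -2·(-2·-1 - 1·1)
    = -2·-4 - 0·6 + -2·1
    = 8 + 0 + -2 = 6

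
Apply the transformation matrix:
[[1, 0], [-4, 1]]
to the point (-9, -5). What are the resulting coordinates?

Matrix multiplication:
[[1, 0], [-4, 1]] × [-9, -5]ᵀ
= [(1)(-9) + (0)(-5), (-4)(-9) + (1)(-5)]ᵀ
= [-9, 31]ᵀ
Result: (-9, 31)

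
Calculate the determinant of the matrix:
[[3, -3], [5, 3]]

For a 2×2 matrix [[a, b], [c, d]], det = ad - bc
det = (3)(3) - (-3)(5) = 9 - -15 = 24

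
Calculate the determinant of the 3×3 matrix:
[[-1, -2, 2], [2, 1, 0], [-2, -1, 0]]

Expansion along first row:
det = -1·det([[1,0],[-1,0]]) - -2·det([[2,0],[-2,0]]) + 2·det([[2,1],[-2,-1]])
    = -1·(1·0 - 0·-1) - -2·(2·0 - 0·-2) + 2·(2·-1 - 1·-2)
    = -1·0 - -2·0 + 2·0
    = 0 + 0 + 0 = 0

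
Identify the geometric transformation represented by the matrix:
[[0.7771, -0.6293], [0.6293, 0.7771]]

This matrix represents: rotation by 39° counterclockwise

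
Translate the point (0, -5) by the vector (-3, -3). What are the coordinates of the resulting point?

Translation by (-3, -3) (homogeneous matrix [[1, 0, -3], [0, 1, -3], [0, 0, 1]]):
x' = 0 + -3 = -3
y' = -5 + -3 = -8
Result: (-3, -8)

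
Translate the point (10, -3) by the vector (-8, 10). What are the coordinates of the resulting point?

Translation by (-8, 10) (homogeneous matrix [[1, 0, -8], [0, 1, 10], [0, 0, 1]]):
x' = 10 + -8 = 2
y' = -3 + 10 = 7
Result: (2, 7)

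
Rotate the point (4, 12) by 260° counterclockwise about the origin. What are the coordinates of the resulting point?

Rotation matrix for 260°: [[cos 260°, -sin 260°], [sin 260°, cos 260°]] ≈ [[-0.173648, 0.984808], [-0.984808, -0.173648]]
[[-0.173648, 0.984808], [-0.984808, -0.173648]] × [4, 12]ᵀ ≈ [11.1231, -6.0230]ᵀ
Result: (11.1231, -6.0230)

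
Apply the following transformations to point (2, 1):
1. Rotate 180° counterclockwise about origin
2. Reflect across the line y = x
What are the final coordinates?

Step 1: Rotate 180° → (-2, -1)
Step 2: Reflect across line y = x → (-1, -2)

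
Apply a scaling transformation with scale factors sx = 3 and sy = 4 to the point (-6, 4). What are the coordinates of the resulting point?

Scaling matrix:
[[3, 0], [0, 4]]
Result: (-6 × 3, 4 × 4) = (-18, 16)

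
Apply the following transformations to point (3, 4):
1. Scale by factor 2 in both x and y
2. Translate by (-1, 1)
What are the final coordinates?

Step 1: Scale (3, 4) by 2 → (6, 8)
Step 2: Translate by (-1, 1) → (5, 9)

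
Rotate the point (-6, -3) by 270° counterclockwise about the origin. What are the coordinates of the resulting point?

Rotation matrix for 270°: [[cos 270°, -sin 270°], [sin 270°, cos 270°]] = [[0, 1], [-1, 0]]
[[0, 1], [-1, 0]] × [-6, -3]ᵀ = [-3, 6]ᵀ
Result: (-3, 6)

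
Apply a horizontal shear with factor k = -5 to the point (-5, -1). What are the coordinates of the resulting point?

Shear matrix for horizontal shear with factor k = -5:
[[1, -5], [0, 1]]
Result: (-5, -1) → (0, -1)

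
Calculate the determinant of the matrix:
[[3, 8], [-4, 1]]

For a 2×2 matrix [[a, b], [c, d]], det = ad - bc
det = (3)(1) - (8)(-4) = 3 - -32 = 35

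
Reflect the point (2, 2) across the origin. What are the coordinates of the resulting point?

Reflection across origin: (2, 2) → (-2, -2)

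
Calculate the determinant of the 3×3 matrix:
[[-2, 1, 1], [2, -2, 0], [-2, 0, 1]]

Expansion along first row:
det = -2·det([[-2,0],[0,1]]) - 1·det([[2,0],[-2,1]]) + 1·det([[2,-2],[-2,0]])
    = -2·(-2·1 - 0·0) - 1·(2·1 - 0·-2) + 1·(2·0 - -2·-2)
    = -2·-2 - 1·2 + 1·-4
    = 4 + -2 + -4 = -2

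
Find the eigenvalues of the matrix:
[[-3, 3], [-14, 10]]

Characteristic equation: det(A - λI) = 0
λ² - (trace)λ + (det) = 0
trace = -3 + 10 = 7, det = (-3)(10) - (3)(-14) = 12
λ² - (7)λ + (12) = 0
λ = (7 ± √((7)² - 4·(12))) / 2 = (7 ± √1) / 2
Solving: λ = 3, 4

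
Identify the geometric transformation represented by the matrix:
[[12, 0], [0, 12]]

This matrix represents: uniform scaling by factor 12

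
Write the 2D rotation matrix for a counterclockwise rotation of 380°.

Rotation matrix formula: [[cos θ, -sin θ], [sin θ, cos θ]]
For θ = 380°:
cos(380°) = 0.9397
sin(380°) = 0.3420
Result: [[0.9397, -0.3420], [0.3420, 0.9397]]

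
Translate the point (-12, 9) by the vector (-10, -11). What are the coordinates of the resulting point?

Translation by (-10, -11) (homogeneous matrix [[1, 0, -10], [0, 1, -11], [0, 0, 1]]):
x' = -12 + -10 = -22
y' = 9 + -11 = -2
Result: (-22, -2)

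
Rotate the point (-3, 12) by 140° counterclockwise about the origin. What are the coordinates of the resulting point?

Rotation matrix for 140°: [[cos 140°, -sin 140°], [sin 140°, cos 140°]] ≈ [[-0.766044, -0.642788], [0.642788, -0.766044]]
[[-0.766044, -0.642788], [0.642788, -0.766044]] × [-3, 12]ᵀ ≈ [-5.4153, -11.1209]ᵀ
Result: (-5.4153, -11.1209)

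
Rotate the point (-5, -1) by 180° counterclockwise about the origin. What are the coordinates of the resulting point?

Rotation matrix for 180°: [[cos 180°, -sin 180°], [sin 180°, cos 180°]] = [[-1, 0], [0, -1]]
[[-1, 0], [0, -1]] × [-5, -1]ᵀ = [5, 1]ᵀ
Result: (5, 1)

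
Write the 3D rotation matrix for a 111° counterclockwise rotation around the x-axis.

Rotation matrix for counterclockwise 111° around x-axis:
cos(111°) = -0.3584, sin(111°) = 0.9336
Result: [[1, 0, 0], [0, -0.3584, -0.9336], [0, 0.9336, -0.3584]]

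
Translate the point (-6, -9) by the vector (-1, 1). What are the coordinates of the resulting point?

Translation by (-1, 1) (homogeneous matrix [[1, 0, -1], [0, 1, 1], [0, 0, 1]]):
x' = -6 + -1 = -7
y' = -9 + 1 = -8
Result: (-7, -8)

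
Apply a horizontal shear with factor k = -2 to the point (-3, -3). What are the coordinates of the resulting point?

Shear matrix for horizontal shear with factor k = -2:
[[1, -2], [0, 1]]
Result: (-3, -3) → (3, -3)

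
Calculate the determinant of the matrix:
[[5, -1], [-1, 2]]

For a 2×2 matrix [[a, b], [c, d]], det = ad - bc
det = (5)(2) - (-1)(-1) = 10 - 1 = 9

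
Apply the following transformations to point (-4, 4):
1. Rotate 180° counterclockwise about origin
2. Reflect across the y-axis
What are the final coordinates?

Step 1: Rotate 180° → (4, -4)
Step 2: Reflect across y-axis → (-4, -4)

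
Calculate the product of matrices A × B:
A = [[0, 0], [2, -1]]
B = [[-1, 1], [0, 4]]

Matrix multiplication:
C[0][0] = 0×-1 + 0×0 = 0
C[0][1] = 0×1 + 0×4 = 0
C[1][0] = 2×-1 + -1×0 = -2
C[1][1] = 2×1 + -1×4 = -2
Result: [[0, 0], [-2, -2]]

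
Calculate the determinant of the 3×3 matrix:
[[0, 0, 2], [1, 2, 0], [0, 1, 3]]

Expansion along first row:
det = 0·det([[2,0],[1,3]]) - 0·det([[1,0],[0,3]]) + 2·det([[1,2],[0,1]])
    = 0·(2·3 - 0·1) - 0·(1·3 - 0·0) + 2·(1·1 - 2·0)
    = 0·6 - 0·3 + 2·1
    = 0 + 0 + 2 = 2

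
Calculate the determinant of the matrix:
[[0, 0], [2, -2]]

For a 2×2 matrix [[a, b], [c, d]], det = ad - bc
det = (0)(-2) - (0)(2) = 0 - 0 = 0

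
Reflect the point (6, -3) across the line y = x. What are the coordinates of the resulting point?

Reflection across line y = x: (6, -3) → (-3, 6)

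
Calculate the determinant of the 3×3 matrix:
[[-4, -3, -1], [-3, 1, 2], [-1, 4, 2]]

Expansion along first row:
det = -4·det([[1,2],[4,2]]) - -3·det([[-3,2],[-1,2]]) + -1·det([[-3,1],[-1,4]])
    = -4·(1·2 - 2·4) - -3·(-3·2 - 2·-1) + -1·(-3·4 - 1·-1)
    = -4·-6 - -3·-4 + -1·-11
    = 24 + -12 + 11 = 23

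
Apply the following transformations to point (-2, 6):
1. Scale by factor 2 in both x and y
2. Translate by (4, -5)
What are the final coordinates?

Step 1: Scale (-2, 6) by 2 → (-4, 12)
Step 2: Translate by (4, -5) → (0, 7)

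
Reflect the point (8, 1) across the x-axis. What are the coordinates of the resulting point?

Reflection across x-axis: (8, 1) → (8, -1)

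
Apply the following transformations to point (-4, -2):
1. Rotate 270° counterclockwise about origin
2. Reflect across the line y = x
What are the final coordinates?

Step 1: Rotate 270° → (-2, 4)
Step 2: Reflect across line y = x → (4, -2)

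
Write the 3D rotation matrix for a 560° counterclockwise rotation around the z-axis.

Rotation matrix for counterclockwise 560° around z-axis:
cos(560°) = -0.9397, sin(560°) = -0.3420
Result: [[-0.9397, 0.3420, 0], [-0.3420, -0.9397, 0], [0, 0, 1]]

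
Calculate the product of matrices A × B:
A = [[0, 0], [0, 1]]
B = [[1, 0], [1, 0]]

Matrix multiplication:
C[0][0] = 0×1 + 0×1 = 0
C[0][1] = 0×0 + 0×0 = 0
C[1][0] = 0×1 + 1×1 = 1
C[1][1] = 0×0 + 1×0 = 0
Result: [[0, 0], [1, 0]]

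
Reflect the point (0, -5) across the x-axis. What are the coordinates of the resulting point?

Reflection across x-axis: (0, -5) → (0, 5)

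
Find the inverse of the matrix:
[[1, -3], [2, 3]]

For [[a,b],[c,d]], inverse = (1/det)·[[d,-b],[-c,a]]
det = (1)(3) - (-3)(2) = 3 - -6 = 9
Inverse = (1/9)·[[3, 3], [-2, 1]]
= [[1/3, 1/3], [-2/9, 1/9]]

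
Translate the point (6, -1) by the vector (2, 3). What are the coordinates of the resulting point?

Translation by (2, 3) (homogeneous matrix [[1, 0, 2], [0, 1, 3], [0, 0, 1]]):
x' = 6 + 2 = 8
y' = -1 + 3 = 2
Result: (8, 2)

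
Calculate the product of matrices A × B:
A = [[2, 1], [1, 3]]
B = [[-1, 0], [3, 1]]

Matrix multiplication:
C[0][0] = 2×-1 + 1×3 = 1
C[0][1] = 2×0 + 1×1 = 1
C[1][0] = 1×-1 + 3×3 = 8
C[1][1] = 1×0 + 3×1 = 3
Result: [[1, 1], [8, 3]]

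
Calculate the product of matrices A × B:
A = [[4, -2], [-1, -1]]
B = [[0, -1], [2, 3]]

Matrix multiplication:
C[0][0] = 4×0 + -2×2 = -4
C[0][1] = 4×-1 + -2×3 = -10
C[1][0] = -1×0 + -1×2 = -2
C[1][1] = -1×-1 + -1×3 = -2
Result: [[-4, -10], [-2, -2]]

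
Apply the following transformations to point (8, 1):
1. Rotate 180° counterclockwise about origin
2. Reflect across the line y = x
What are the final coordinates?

Step 1: Rotate 180° → (-8, -1)
Step 2: Reflect across line y = x → (-1, -8)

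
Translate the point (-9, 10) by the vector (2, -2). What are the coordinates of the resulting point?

Translation by (2, -2) (homogeneous matrix [[1, 0, 2], [0, 1, -2], [0, 0, 1]]):
x' = -9 + 2 = -7
y' = 10 + -2 = 8
Result: (-7, 8)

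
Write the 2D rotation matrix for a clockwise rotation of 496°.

Rotation matrix formula: [[cos θ, -sin θ], [sin θ, cos θ]]
A clockwise rotation by 496° is equivalent to a counterclockwise rotation by -496°.
For θ = -496°:
cos(-496°) = -0.7193
sin(-496°) = -0.6947
Result: [[-0.7193, 0.6947], [-0.6947, -0.7193]]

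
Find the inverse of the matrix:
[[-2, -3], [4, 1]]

For [[a,b],[c,d]], inverse = (1/det)·[[d,-b],[-c,a]]
det = (-2)(1) - (-3)(4) = -2 - -12 = 10
Inverse = (1/10)·[[1, 3], [-4, -2]]
= [[1/10, 3/10], [-2/5, -1/5]]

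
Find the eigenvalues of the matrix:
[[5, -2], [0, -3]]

Characteristic equation: det(A - λI) = 0
λ² - (trace)λ + (det) = 0
trace = 5 + -3 = 2, det = (5)(-3) - (-2)(0) = -15
λ² - (2)λ + (-15) = 0
λ = (2 ± √((2)² - 4·(-15))) / 2 = (2 ± √64) / 2
Solving: λ = -3, 5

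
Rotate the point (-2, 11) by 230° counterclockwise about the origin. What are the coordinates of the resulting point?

Rotation matrix for 230°: [[cos 230°, -sin 230°], [sin 230°, cos 230°]] ≈ [[-0.642788, 0.766044], [-0.766044, -0.642788]]
[[-0.642788, 0.766044], [-0.766044, -0.642788]] × [-2, 11]ᵀ ≈ [9.7121, -5.5386]ᵀ
Result: (9.7121, -5.5386)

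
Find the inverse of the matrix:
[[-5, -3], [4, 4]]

For [[a,b],[c,d]], inverse = (1/det)·[[d,-b],[-c,a]]
det = (-5)(4) - (-3)(4) = -20 - -12 = -8
Inverse = (1/-8)·[[4, 3], [-4, -5]]
= [[-1/2, -3/8], [1/2, 5/8]]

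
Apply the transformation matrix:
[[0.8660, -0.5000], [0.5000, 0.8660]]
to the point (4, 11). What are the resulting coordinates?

Matrix multiplication:
[[0.8660, -0.5000], [0.5000, 0.8660]] × [4, 11]ᵀ
= [(0.8660)(4) + (-0.5000)(11), (0.5000)(4) + (0.8660)(11)]ᵀ
= [-2.0360, 11.5260]ᵀ
Result: (-2.0360, 11.5260)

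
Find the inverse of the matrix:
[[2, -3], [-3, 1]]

For [[a,b],[c,d]], inverse = (1/det)·[[d,-b],[-c,a]]
det = (2)(1) - (-3)(-3) = 2 - 9 = -7
Inverse = (1/-7)·[[1, 3], [3, 2]]
= [[-1/7, -3/7], [-3/7, -2/7]]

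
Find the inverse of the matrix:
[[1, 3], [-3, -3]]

For [[a,b],[c,d]], inverse = (1/det)·[[d,-b],[-c,a]]
det = (1)(-3) - (3)(-3) = -3 - -9 = 6
Inverse = (1/6)·[[-3, -3], [3, 1]]
= [[-1/2, -1/2], [1/2, 1/6]]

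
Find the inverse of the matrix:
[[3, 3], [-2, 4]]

For [[a,b],[c,d]], inverse = (1/det)·[[d,-b],[-c,a]]
det = (3)(4) - (3)(-2) = 12 - -6 = 18
Inverse = (1/18)·[[4, -3], [2, 3]]
= [[2/9, -1/6], [1/9, 1/6]]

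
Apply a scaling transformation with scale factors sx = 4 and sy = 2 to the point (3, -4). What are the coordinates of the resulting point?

Scaling matrix:
[[4, 0], [0, 2]]
Result: (3 × 4, -4 × 2) = (12, -8)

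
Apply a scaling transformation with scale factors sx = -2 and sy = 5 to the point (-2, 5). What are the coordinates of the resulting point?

Scaling matrix:
[[-2, 0], [0, 5]]
Result: (-2 × -2, 5 × 5) = (4, 25)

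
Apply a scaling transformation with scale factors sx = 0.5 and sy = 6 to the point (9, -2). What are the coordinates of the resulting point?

Scaling matrix:
[[0.50, 0], [0, 6]]
Result: (9 × 0.5, -2 × 6) = (4.5, -12)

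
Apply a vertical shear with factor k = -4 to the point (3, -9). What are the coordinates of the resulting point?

Shear matrix for vertical shear with factor k = -4:
[[1, 0], [-4, 1]]
Result: (3, -9) → (3, -21)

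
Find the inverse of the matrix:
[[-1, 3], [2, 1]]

For [[a,b],[c,d]], inverse = (1/det)·[[d,-b],[-c,a]]
det = (-1)(1) - (3)(2) = -1 - 6 = -7
Inverse = (1/-7)·[[1, -3], [-2, -1]]
= [[-1/7, 3/7], [2/7, 1/7]]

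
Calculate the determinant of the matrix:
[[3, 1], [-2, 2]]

For a 2×2 matrix [[a, b], [c, d]], det = ad - bc
det = (3)(2) - (1)(-2) = 6 - -2 = 8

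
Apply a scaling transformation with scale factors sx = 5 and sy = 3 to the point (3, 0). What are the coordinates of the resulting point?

Scaling matrix:
[[5, 0], [0, 3]]
Result: (3 × 5, 0 × 3) = (15, 0)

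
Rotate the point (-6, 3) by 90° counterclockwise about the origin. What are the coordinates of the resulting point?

Rotation matrix for 90°: [[cos 90°, -sin 90°], [sin 90°, cos 90°]] = [[0, -1], [1, 0]]
[[0, -1], [1, 0]] × [-6, 3]ᵀ = [-3, -6]ᵀ
Result: (-3, -6)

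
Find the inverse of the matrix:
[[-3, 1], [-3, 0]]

For [[a,b],[c,d]], inverse = (1/det)·[[d,-b],[-c,a]]
det = (-3)(0) - (1)(-3) = 0 - -3 = 3
Inverse = (1/3)·[[0, -1], [3, -3]]
= [[0, -1/3], [1, -1]]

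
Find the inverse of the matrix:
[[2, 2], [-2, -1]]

For [[a,b],[c,d]], inverse = (1/det)·[[d,-b],[-c,a]]
det = (2)(-1) - (2)(-2) = -2 - -4 = 2
Inverse = (1/2)·[[-1, -2], [2, 2]]
= [[-1/2, -1], [1, 1]]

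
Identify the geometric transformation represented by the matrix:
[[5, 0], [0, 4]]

This matrix represents: non-uniform scaling by sx = 5, sy = 4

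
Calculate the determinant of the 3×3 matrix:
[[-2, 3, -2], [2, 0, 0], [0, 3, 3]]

Expansion along first row:
det = -2·det([[0,0],[3,3]]) - 3·det([[2,0],[0,3]]) + -2·det([[2,0],[0,3]])
    = -2·(0·3 - 0·3) - 3·(2·3 - 0·0) + -2·(2·3 - 0·0)
    = -2·0 - 3·6 + -2·6
    = 0 + -18 + -12 = -30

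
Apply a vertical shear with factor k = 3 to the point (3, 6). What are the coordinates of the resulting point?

Shear matrix for vertical shear with factor k = 3:
[[1, 0], [3, 1]]
Result: (3, 6) → (3, 15)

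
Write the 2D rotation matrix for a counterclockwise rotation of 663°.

Rotation matrix formula: [[cos θ, -sin θ], [sin θ, cos θ]]
For θ = 663°:
cos(663°) = 0.5446
sin(663°) = -0.8387
Result: [[0.5446, 0.8387], [-0.8387, 0.5446]]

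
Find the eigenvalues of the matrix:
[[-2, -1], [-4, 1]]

Characteristic equation: det(A - λI) = 0
λ² - (trace)λ + (det) = 0
trace = -2 + 1 = -1, det = (-2)(1) - (-1)(-4) = -6
λ² - (-1)λ + (-6) = 0
λ = (-1 ± √((-1)² - 4·(-6))) / 2 = (-1 ± √25) / 2
Solving: λ = -3, 2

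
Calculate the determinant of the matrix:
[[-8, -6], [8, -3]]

For a 2×2 matrix [[a, b], [c, d]], det = ad - bc
det = (-8)(-3) - (-6)(8) = 24 - -48 = 72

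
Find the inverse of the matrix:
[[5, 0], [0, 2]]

For [[a,b],[c,d]], inverse = (1/det)·[[d,-b],[-c,a]]
det = (5)(2) - (0)(0) = 10 - 0 = 10
Inverse = (1/10)·[[2, 0], [0, 5]]
= [[1/5, 0], [0, 1/2]]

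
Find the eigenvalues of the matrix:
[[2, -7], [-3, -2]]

Characteristic equation: det(A - λI) = 0
λ² - (trace)λ + (det) = 0
trace = 2 + -2 = 0, det = (2)(-2) - (-7)(-3) = -25
λ² - (0)λ + (-25) = 0
λ = (0 ± √((0)² - 4·(-25))) / 2 = (0 ± √100) / 2
Solving: λ = -5, 5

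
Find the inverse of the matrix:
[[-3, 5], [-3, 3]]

For [[a,b],[c,d]], inverse = (1/det)·[[d,-b],[-c,a]]
det = (-3)(3) - (5)(-3) = -9 - -15 = 6
Inverse = (1/6)·[[3, -5], [3, -3]]
= [[1/2, -5/6], [1/2, -1/2]]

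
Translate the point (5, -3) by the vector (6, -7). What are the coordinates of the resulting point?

Translation by (6, -7) (homogeneous matrix [[1, 0, 6], [0, 1, -7], [0, 0, 1]]):
x' = 5 + 6 = 11
y' = -3 + -7 = -10
Result: (11, -10)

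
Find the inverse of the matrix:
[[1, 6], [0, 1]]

For [[a,b],[c,d]], inverse = (1/det)·[[d,-b],[-c,a]]
det = (1)(1) - (6)(0) = 1 - 0 = 1
Inverse = [[1, -6], [0, 1]]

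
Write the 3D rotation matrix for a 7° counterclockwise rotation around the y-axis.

Rotation matrix for counterclockwise 7° around y-axis:
cos(7°) = 0.9925, sin(7°) = 0.1219
Result: [[0.9925, 0, 0.1219], [0, 1, 0], [-0.1219, 0, 0.9925]]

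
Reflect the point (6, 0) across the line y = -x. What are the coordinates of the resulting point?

Reflection across line y = -x: (6, 0) → (0, -6)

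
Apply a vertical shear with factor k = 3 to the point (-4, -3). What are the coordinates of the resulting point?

Shear matrix for vertical shear with factor k = 3:
[[1, 0], [3, 1]]
Result: (-4, -3) → (-4, -15)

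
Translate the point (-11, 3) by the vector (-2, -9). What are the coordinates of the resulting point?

Translation by (-2, -9) (homogeneous matrix [[1, 0, -2], [0, 1, -9], [0, 0, 1]]):
x' = -11 + -2 = -13
y' = 3 + -9 = -6
Result: (-13, -6)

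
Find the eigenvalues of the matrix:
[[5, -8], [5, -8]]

Characteristic equation: det(A - λI) = 0
λ² - (trace)λ + (det) = 0
trace = 5 + -8 = -3, det = (5)(-8) - (-8)(5) = 0
λ² - (-3)λ + (0) = 0
λ = (-3 ± √((-3)² - 4·(0))) / 2 = (-3 ± √9) / 2
Solving: λ = -3, 0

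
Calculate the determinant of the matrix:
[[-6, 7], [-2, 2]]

For a 2×2 matrix [[a, b], [c, d]], det = ad - bc
det = (-6)(2) - (7)(-2) = -12 - -14 = 2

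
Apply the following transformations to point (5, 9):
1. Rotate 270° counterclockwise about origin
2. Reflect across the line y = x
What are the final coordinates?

Step 1: Rotate 270° → (9, -5)
Step 2: Reflect across line y = x → (-5, 9)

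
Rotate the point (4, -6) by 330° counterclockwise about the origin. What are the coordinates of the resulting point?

Rotation matrix for 330°: [[cos 330°, -sin 330°], [sin 330°, cos 330°]] ≈ [[0.866025, 0.500000], [-0.500000, 0.866025]]
[[0.866025, 0.500000], [-0.500000, 0.866025]] × [4, -6]ᵀ ≈ [0.4641, -7.1962]ᵀ
Result: (0.4641, -7.1962)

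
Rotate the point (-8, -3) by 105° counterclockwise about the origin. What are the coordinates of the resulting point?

Rotation matrix for 105°: [[cos 105°, -sin 105°], [sin 105°, cos 105°]] ≈ [[-0.258819, -0.965926], [0.965926, -0.258819]]
[[-0.258819, -0.965926], [0.965926, -0.258819]] × [-8, -3]ᵀ ≈ [4.9683, -6.9509]ᵀ
Result: (4.9683, -6.9509)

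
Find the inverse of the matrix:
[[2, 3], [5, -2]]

For [[a,b],[c,d]], inverse = (1/det)·[[d,-b],[-c,a]]
det = (2)(-2) - (3)(5) = -4 - 15 = -19
Inverse = (1/-19)·[[-2, -3], [-5, 2]]
= [[2/19, 3/19], [5/19, -2/19]]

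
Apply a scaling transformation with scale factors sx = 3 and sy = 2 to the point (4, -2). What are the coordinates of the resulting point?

Scaling matrix:
[[3, 0], [0, 2]]
Result: (4 × 3, -2 × 2) = (12, -4)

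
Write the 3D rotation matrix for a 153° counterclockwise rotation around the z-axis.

Rotation matrix for counterclockwise 153° around z-axis:
cos(153°) = -0.8910, sin(153°) = 0.4540
Result: [[-0.8910, -0.4540, 0], [0.4540, -0.8910, 0], [0, 0, 1]]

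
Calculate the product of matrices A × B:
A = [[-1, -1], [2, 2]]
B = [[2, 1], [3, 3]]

Matrix multiplication:
C[0][0] = -1×2 + -1×3 = -5
C[0][1] = -1×1 + -1×3 = -4
C[1][0] = 2×2 + 2×3 = 10
C[1][1] = 2×1 + 2×3 = 8
Result: [[-5, -4], [10, 8]]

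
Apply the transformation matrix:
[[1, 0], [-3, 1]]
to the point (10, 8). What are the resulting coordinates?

Matrix multiplication:
[[1, 0], [-3, 1]] × [10, 8]ᵀ
= [(1)(10) + (0)(8), (-3)(10) + (1)(8)]ᵀ
= [10, -22]ᵀ
Result: (10, -22)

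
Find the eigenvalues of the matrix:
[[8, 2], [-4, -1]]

Characteristic equation: det(A - λI) = 0
λ² - (trace)λ + (det) = 0
trace = 8 + -1 = 7, det = (8)(-1) - (2)(-4) = 0
λ² - (7)λ + (0) = 0
λ = (7 ± √((7)² - 4·(0))) / 2 = (7 ± √49) / 2
Solving: λ = 0, 7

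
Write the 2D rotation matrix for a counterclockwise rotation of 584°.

Rotation matrix formula: [[cos θ, -sin θ], [sin θ, cos θ]]
For θ = 584°:
cos(584°) = -0.7193
sin(584°) = -0.6947
Result: [[-0.7193, 0.6947], [-0.6947, -0.7193]]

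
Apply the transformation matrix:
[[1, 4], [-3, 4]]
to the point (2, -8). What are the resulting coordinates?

Matrix multiplication:
[[1, 4], [-3, 4]] × [2, -8]ᵀ
= [(1)(2) + (4)(-8), (-3)(2) + (4)(-8)]ᵀ
= [-30, -38]ᵀ
Result: (-30, -38)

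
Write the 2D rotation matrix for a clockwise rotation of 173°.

Rotation matrix formula: [[cos θ, -sin θ], [sin θ, cos θ]]
A clockwise rotation by 173° is equivalent to a counterclockwise rotation by -173°.
For θ = -173°:
cos(-173°) = -0.9925
sin(-173°) = -0.1219
Result: [[-0.9925, 0.1219], [-0.1219, -0.9925]]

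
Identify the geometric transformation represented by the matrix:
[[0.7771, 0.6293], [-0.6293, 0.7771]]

This matrix represents: rotation by 321° counterclockwise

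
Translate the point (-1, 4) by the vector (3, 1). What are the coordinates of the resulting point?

Translation by (3, 1) (homogeneous matrix [[1, 0, 3], [0, 1, 1], [0, 0, 1]]):
x' = -1 + 3 = 2
y' = 4 + 1 = 5
Result: (2, 5)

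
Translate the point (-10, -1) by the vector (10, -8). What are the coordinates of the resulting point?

Translation by (10, -8) (homogeneous matrix [[1, 0, 10], [0, 1, -8], [0, 0, 1]]):
x' = -10 + 10 = 0
y' = -1 + -8 = -9
Result: (0, -9)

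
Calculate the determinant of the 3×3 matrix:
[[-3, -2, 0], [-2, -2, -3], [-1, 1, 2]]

Expansion along first row:
det = -3·det([[-2,-3],[1,2]]) - -2·det([[-2,-3],[-1,2]]) + 0·det([[-2,-2],[-1,1]])
    = -3·(-2·2 - -3·1) - -2·(-2·2 - -3·-1) + 0·(-2·1 - -2·-1)
    = -3·-1 - -2·-7 + 0·-4
    = 3 + -14 + 0 = -11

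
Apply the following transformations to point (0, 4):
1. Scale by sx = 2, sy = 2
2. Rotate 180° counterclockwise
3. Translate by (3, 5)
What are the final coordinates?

Step 1: Scale → (0, 8)
Step 2: Rotate 180° → (0, -8)
Step 3: Translate → (3, -3)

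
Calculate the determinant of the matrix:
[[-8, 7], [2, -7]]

For a 2×2 matrix [[a, b], [c, d]], det = ad - bc
det = (-8)(-7) - (7)(2) = 56 - 14 = 42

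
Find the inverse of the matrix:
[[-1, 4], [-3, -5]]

For [[a,b],[c,d]], inverse = (1/det)·[[d,-b],[-c,a]]
det = (-1)(-5) - (4)(-3) = 5 - -12 = 17
Inverse = (1/17)·[[-5, -4], [3, -1]]
= [[-5/17, -4/17], [3/17, -1/17]]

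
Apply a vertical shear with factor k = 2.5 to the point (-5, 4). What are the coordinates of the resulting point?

Shear matrix for vertical shear with factor k = 2.5:
[[1, 0], [2.50, 1]]
Result: (-5, 4) → (-5, -8.5)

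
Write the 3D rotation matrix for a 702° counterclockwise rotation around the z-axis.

Rotation matrix for counterclockwise 702° around z-axis:
cos(702°) = 0.9511, sin(702°) = -0.3090
Result: [[0.9511, 0.3090, 0], [-0.3090, 0.9511, 0], [0, 0, 1]]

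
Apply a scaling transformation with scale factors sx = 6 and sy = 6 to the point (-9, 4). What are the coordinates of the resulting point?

Scaling matrix:
[[6, 0], [0, 6]]
Result: (-9 × 6, 4 × 6) = (-54, 24)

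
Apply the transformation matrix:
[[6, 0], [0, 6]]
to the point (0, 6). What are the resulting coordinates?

Matrix multiplication:
[[6, 0], [0, 6]] × [0, 6]ᵀ
= [(6)(0) + (0)(6), (0)(0) + (6)(6)]ᵀ
= [0, 36]ᵀ
Result: (0, 36)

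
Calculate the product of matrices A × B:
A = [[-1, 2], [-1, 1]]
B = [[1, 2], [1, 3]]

Matrix multiplication:
C[0][0] = -1×1 + 2×1 = 1
C[0][1] = -1×2 + 2×3 = 4
C[1][0] = -1×1 + 1×1 = 0
C[1][1] = -1×2 + 1×3 = 1
Result: [[1, 4], [0, 1]]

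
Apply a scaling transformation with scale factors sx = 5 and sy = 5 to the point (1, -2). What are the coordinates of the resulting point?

Scaling matrix:
[[5, 0], [0, 5]]
Result: (1 × 5, -2 × 5) = (5, -10)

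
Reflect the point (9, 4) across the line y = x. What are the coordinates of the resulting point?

Reflection across line y = x: (9, 4) → (4, 9)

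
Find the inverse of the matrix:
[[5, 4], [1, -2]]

For [[a,b],[c,d]], inverse = (1/det)·[[d,-b],[-c,a]]
det = (5)(-2) - (4)(1) = -10 - 4 = -14
Inverse = (1/-14)·[[-2, -4], [-1, 5]]
= [[1/7, 2/7], [1/14, -5/14]]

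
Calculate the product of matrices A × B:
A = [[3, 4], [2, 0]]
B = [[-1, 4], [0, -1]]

Matrix multiplication:
C[0][0] = 3×-1 + 4×0 = -3
C[0][1] = 3×4 + 4×-1 = 8
C[1][0] = 2×-1 + 0×0 = -2
C[1][1] = 2×4 + 0×-1 = 8
Result: [[-3, 8], [-2, 8]]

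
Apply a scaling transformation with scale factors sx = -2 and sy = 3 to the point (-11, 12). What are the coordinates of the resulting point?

Scaling matrix:
[[-2, 0], [0, 3]]
Result: (-11 × -2, 12 × 3) = (22, 36)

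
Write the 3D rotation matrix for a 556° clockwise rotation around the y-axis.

Rotation matrix for clockwise 556° around y-axis:
A clockwise rotation by 556° is a counterclockwise rotation by -556°.
cos(-556°) = -0.9613, sin(-556°) = 0.2756
Result: [[-0.9613, 0, 0.2756], [0, 1, 0], [-0.2756, 0, -0.9613]]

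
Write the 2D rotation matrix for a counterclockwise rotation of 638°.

Rotation matrix formula: [[cos θ, -sin θ], [sin θ, cos θ]]
For θ = 638°:
cos(638°) = 0.1392
sin(638°) = -0.9903
Result: [[0.1392, 0.9903], [-0.9903, 0.1392]]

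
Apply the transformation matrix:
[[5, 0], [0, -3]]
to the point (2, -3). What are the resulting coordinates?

Matrix multiplication:
[[5, 0], [0, -3]] × [2, -3]ᵀ
= [(5)(2) + (0)(-3), (0)(2) + (-3)(-3)]ᵀ
= [10, 9]ᵀ
Result: (10, 9)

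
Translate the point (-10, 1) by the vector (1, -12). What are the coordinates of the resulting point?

Translation by (1, -12) (homogeneous matrix [[1, 0, 1], [0, 1, -12], [0, 0, 1]]):
x' = -10 + 1 = -9
y' = 1 + -12 = -11
Result: (-9, -11)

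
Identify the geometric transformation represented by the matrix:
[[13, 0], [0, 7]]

This matrix represents: non-uniform scaling by sx = 13, sy = 7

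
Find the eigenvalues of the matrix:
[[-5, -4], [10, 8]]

Characteristic equation: det(A - λI) = 0
λ² - (trace)λ + (det) = 0
trace = -5 + 8 = 3, det = (-5)(8) - (-4)(10) = 0
λ² - (3)λ + (0) = 0
λ = (3 ± √((3)² - 4·(0))) / 2 = (3 ± √9) / 2
Solving: λ = 0, 3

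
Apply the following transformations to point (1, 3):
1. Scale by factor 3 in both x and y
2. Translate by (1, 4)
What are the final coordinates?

Step 1: Scale (1, 3) by 3 → (3, 9)
Step 2: Translate by (1, 4) → (4, 13)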